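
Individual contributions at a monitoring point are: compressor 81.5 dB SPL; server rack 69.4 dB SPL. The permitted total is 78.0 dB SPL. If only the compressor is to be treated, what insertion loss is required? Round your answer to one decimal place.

Fixed contribution from the other source: Σ 10^(L/10) = 10^(69.4/10) = 8.710e+06 (69.40 dB SPL).
To meet 78.0 dB SPL overall, the treated compressor may contribute at most 10^(78.0/10) − 8.710e+06 = 5.439e+07, i.e. 77.35 dB SPL.
So the compressor must be reduced from 81.5 to 77.35 dB SPL: IL = 4.15 dB.

4.1 dB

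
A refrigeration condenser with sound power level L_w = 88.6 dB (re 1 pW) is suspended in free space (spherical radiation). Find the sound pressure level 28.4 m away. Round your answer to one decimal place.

The power spreads over a sphere of area 4π·r², so L_p = L_w − 10·log₁₀(4π·r²).
4π·r² = 1.014e+04 m², 10·log₁₀ of that is 40.058 dB.
L_p = 88.6 − 40.058 = 48.54 dB.

48.5 dB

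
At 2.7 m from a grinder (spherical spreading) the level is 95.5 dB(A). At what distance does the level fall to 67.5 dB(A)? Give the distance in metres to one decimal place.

67.8 m

The 28.0 dB drop corresponds to a distance ratio of 10^(28.0/20) for a point source.
r₂ = 2.7·10^((95.5−67.5)/20) = 2.7·10^(28.0/20) = 67.82 m.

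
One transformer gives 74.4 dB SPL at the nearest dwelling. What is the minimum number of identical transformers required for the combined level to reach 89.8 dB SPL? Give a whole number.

35

Need L₁ + 10·log₁₀ N ≥ 89.8, i.e. log₁₀ N ≥ 1.54.
N ≥ 10^(15.4/10) = 34.674, so N = 35.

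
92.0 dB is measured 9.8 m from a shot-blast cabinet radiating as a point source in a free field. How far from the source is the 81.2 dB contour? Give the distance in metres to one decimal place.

34.0 m

For a point source L₁ − L₂ = 20·log₁₀(r₂/r₁), so r₂ = r₁·10^((L₁−L₂)/20).
r₂ = 9.8·10^((92.0−81.2)/20) = 9.8·10^(10.8/20) = 33.98 m.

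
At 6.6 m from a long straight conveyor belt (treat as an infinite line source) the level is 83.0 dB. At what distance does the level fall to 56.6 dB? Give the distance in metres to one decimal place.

The 26.4 dB drop corresponds to a distance ratio of 10^(26.4/10) for a line source.
r₂ = 6.6·10^((83.0−56.6)/10) = 6.6·10^(26.4/10) = 2881.00 m.

2881.0 m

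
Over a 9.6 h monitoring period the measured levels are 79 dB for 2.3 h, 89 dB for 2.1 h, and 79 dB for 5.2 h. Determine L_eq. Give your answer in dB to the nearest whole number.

The energy average is taken in the linear domain: L_eq = 10·log₁₀[(Σ tᵢ·10^(Lᵢ/10))/T], T = 9.6 h.
Σ tᵢ·10^(Lᵢ/10) = 2.3·10^(79/10) + 2.1·10^(89/10) + 5.2·10^(79/10) = 2.264e+09.
L_eq = 10·log₁₀(2.264e+09/9.6) = 83.73 dB.

84 dB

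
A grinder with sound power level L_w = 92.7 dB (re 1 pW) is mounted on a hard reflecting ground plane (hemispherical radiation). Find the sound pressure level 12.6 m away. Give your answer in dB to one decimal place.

Free-field hemispherical radiation: L_p = L_w − 10·log₁₀(2π·r²), r = 12.6 m.
2π·r² = 997.5 m², 10·log₁₀ of that is 29.989 dB.
L_p = 92.7 − 29.989 = 62.71 dB.

62.7 dB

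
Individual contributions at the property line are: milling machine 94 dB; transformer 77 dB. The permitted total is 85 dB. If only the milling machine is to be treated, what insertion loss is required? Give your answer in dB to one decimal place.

The untreated sources together contribute 10^(77/10) = 5.012e+07, i.e. 77.00 dB.
The limit corresponds to 10^(85/10) = 3.162e+08; subtracting the fixed part leaves 2.661e+08 for the milling machine, i.e. 84.25 dB.
So the milling machine must be reduced from 94 to 84.25 dB: IL = 9.75 dB.

9.7 dB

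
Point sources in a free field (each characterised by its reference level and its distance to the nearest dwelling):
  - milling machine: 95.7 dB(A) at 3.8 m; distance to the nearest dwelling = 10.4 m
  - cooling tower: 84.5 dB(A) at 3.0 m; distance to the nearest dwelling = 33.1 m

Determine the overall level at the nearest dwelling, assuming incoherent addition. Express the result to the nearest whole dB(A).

87 dB(A)

First find each source's level at the receiver (point-source: −20·log₁₀(r/r_ref)), then combine on an intensity basis.
milling machine: 95.7 − 20·log₁₀(10.4/3.8) = 95.7 − 8.74 = 86.96 dB(A).
cooling tower: 84.5 − 20·log₁₀(33.1/3.0) = 84.5 − 20.85 = 63.65 dB(A).
Σ 10^(L/10) = 4.983e+08 → L_total = 10·log₁₀(4.983e+08) = 86.98 dB(A).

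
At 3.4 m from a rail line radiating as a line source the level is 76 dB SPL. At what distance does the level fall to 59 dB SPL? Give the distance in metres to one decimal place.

The 17.0 dB drop corresponds to a distance ratio of 10^(17.0/10) for a line source.
r₂ = 3.4·10^((76−59)/10) = 3.4·10^(17.0/10) = 170.40 m.

170.4 m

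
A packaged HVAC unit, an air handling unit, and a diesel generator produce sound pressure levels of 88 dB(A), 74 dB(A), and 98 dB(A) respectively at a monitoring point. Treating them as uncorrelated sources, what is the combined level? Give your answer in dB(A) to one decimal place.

98.4 dB(A)

For uncorrelated sources the intensities add, so convert each level to linear form, sum, and take 10·log₁₀ of the total.
Σ 10^(L/10) = 10^(88/10) + 10^(74/10) + 10^(98/10) = 6.966e+09.
L_total = 10·log₁₀(6.966e+09) = 98.43 dB(A).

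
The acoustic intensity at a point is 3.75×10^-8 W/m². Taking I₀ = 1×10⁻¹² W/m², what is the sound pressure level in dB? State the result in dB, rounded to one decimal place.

45.7 dB

L = 10·log₁₀(I/I₀) = 10·log₁₀(3.75×10^-8/10⁻¹²) = 10·log₁₀(3.75×10^4).
L = 10·(0.5740 + 4) = 45.74 dB.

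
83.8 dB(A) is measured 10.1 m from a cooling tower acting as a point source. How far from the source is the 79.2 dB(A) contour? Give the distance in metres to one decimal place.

The 4.6 dB drop corresponds to a distance ratio of 10^(4.6/20) for a point source.
r₂ = 10.1·10^((83.8−79.2)/20) = 10.1·10^(4.6/20) = 17.15 m.

17.2 m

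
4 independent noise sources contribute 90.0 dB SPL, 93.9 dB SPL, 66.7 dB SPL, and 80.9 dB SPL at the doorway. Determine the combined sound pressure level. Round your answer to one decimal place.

95.5 dB SPL

Incoherent sources combine by intensity addition: L_total = 10·log₁₀(Σ 10^(L_i/10)).
Σ 10^(L/10) = 10^(90.0/10) + 10^(93.9/10) + 10^(66.7/10) + 10^(80.9/10) = 3.582e+09.
L_total = 10·log₁₀(3.582e+09) = 95.54 dB SPL.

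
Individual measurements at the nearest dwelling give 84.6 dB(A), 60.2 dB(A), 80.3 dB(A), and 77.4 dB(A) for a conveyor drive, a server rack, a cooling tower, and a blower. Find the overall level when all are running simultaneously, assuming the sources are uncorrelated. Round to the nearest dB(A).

Incoherent sources combine by intensity addition: L_total = 10·log₁₀(Σ 10^(L_i/10)).
Σ 10^(L/10) = 10^(84.6/10) + 10^(60.2/10) + 10^(80.3/10) + 10^(77.4/10) = 4.516e+08.
L_total = 10·log₁₀(4.516e+08) = 86.55 dB(A).

87 dB(A)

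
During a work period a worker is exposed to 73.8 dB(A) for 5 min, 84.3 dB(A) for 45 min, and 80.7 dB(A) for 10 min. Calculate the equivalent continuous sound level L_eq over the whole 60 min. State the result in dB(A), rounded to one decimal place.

83.5 dB(A)

Weight each interval's intensity by its duration and average over T = 60 min:
Σ tᵢ·10^(Lᵢ/10) = 5·10^(73.8/10) + 45·10^(84.3/10) + 10·10^(80.7/10) = 1.341e+10.
L_eq = 10·log₁₀(1.341e+10/60) = 83.49 dB(A).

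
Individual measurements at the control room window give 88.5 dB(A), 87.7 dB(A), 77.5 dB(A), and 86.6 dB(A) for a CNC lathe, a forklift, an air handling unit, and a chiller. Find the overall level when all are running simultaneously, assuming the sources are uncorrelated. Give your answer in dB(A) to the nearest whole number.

For uncorrelated sources the intensities add, so convert each level to linear form, sum, and take 10·log₁₀ of the total.
Σ 10^(L/10) = 10^(88.5/10) + 10^(87.7/10) + 10^(77.5/10) + 10^(86.6/10) = 1.810e+09.
L_total = 10·log₁₀(1.810e+09) = 92.58 dB(A).

93 dB(A)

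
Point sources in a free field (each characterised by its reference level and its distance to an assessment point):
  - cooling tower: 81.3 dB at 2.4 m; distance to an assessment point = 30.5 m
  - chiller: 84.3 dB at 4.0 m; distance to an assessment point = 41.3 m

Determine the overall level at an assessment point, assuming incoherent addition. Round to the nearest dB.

Propagate each source to the receiver with L = L_ref − 20·log₁₀(r/r_ref), then add intensities.
cooling tower: 81.3 − 20·log₁₀(30.5/2.4) = 81.3 − 22.08 = 59.22 dB.
chiller: 84.3 − 20·log₁₀(41.3/4.0) = 84.3 − 20.28 = 64.02 dB.
Σ 10^(L/10) = 3.360e+06 → L_total = 10·log₁₀(3.360e+06) = 65.26 dB.

65 dB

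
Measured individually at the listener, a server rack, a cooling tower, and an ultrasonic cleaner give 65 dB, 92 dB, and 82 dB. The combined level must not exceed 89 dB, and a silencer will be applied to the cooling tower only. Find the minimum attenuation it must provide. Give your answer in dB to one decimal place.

Everything except the cooling tower sums to 10^(65/10) + 10^(82/10) = 1.617e+08 in linear terms, 82.09 dB.
To meet 89 dB overall, the treated cooling tower may contribute at most 10^(89/10) − 1.617e+08 = 6.327e+08, i.e. 88.01 dB.
Required insertion loss = 92 − 88.01 = 3.99 dB.

4.0 dB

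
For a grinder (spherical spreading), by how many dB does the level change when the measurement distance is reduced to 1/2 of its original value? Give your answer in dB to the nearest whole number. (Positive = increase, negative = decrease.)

+6 dB

With spherical spreading the level changes by −20·log₁₀(r₂/r₁).
ΔL = −20·log₁₀(0.5) = +6.02 dB.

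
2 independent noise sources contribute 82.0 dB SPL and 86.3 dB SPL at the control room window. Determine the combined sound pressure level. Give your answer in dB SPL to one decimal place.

87.7 dB SPL

Incoherent sources combine by intensity addition: L_total = 10·log₁₀(Σ 10^(L_i/10)).
Σ 10^(L/10) = 10^(82.0/10) + 10^(86.3/10) = 5.851e+08.
L_total = 10·log₁₀(5.851e+08) = 87.67 dB SPL.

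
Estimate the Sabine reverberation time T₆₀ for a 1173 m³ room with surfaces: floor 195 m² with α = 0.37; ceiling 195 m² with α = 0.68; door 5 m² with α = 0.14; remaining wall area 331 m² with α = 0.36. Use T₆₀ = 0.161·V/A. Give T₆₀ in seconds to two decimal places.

Summing Sᵢαᵢ: 195·0.37 + 195·0.68 + 5·0.14 + 331·0.36 = 324.61 m².
T₆₀ = 0.161 × 1173 / 324.61 = 0.582 s.

0.58 s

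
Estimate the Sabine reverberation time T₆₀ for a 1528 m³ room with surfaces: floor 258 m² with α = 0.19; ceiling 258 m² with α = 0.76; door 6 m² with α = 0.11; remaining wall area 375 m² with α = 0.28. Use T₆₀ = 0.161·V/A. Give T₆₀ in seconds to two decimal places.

0.70 s

Total absorption A = 258·0.19 + 258·0.76 + 6·0.11 + 375·0.28 = 350.76 m² sabins.
T₆₀ = 0.161 × 1528 / 350.76 = 0.701 s.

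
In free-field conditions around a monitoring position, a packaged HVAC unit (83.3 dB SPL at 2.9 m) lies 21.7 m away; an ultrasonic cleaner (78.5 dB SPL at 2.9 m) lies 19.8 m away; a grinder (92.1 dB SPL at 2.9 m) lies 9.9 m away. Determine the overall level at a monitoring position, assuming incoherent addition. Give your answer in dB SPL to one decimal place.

First find each source's level at the receiver (point-source: −20·log₁₀(r/r_ref)), then combine on an intensity basis.
packaged HVAC unit: 83.3 − 20·log₁₀(21.7/2.9) = 83.3 − 17.48 = 65.82 dB SPL.
ultrasonic cleaner: 78.5 − 20·log₁₀(19.8/2.9) = 78.5 − 16.69 = 61.81 dB SPL.
grinder: 92.1 − 20·log₁₀(9.9/2.9) = 92.1 − 10.66 = 81.44 dB SPL.
Σ 10^(L/10) = 1.445e+08 → L_total = 10·log₁₀(1.445e+08) = 81.60 dB SPL.

81.6 dB SPL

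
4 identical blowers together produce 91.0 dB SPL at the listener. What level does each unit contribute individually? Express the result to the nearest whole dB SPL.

85 dB SPL

Dividing the total intensity by 4 lowers the level by 10·log₁₀ 4 = 6.021 dB: L₁ = 91.0 − 6.021.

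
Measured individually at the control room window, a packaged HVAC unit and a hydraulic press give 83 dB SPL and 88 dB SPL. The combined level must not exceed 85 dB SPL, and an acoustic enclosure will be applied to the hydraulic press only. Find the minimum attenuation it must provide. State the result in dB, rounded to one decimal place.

Fixed contribution from the other source: Σ 10^(L/10) = 10^(83/10) = 1.995e+08 (83.00 dB SPL).
To meet 85 dB SPL overall, the treated hydraulic press may contribute at most 10^(85/10) − 1.995e+08 = 1.167e+08, i.e. 80.67 dB SPL.
So the hydraulic press must be reduced from 88 to 80.67 dB SPL: IL = 7.33 dB.

7.3 dB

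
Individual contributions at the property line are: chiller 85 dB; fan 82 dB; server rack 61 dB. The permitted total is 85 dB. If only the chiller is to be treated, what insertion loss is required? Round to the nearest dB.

Everything except the chiller sums to 10^(82/10) + 10^(61/10) = 1.597e+08 in linear terms, 82.03 dB.
To meet 85 dB overall, the treated chiller may contribute at most 10^(85/10) − 1.597e+08 = 1.565e+08, i.e. 81.94 dB.
Required insertion loss = 85 − 81.94 = 3.06 dB.

3 dB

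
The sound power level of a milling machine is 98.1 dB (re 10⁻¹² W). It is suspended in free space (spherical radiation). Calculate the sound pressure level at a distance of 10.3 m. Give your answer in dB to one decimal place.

The power spreads over a sphere of area 4π·r², so L_p = L_w − 10·log₁₀(4π·r²).
4π·r² = 1333 m², 10·log₁₀ of that is 31.249 dB.
L_p = 98.1 − 31.249 = 66.85 dB.

66.9 dB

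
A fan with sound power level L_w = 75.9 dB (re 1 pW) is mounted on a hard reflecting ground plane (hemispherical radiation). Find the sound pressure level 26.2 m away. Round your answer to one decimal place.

Free-field hemispherical radiation: L_p = L_w − 10·log₁₀(2π·r²), r = 26.2 m.
2π·r² = 4313 m², 10·log₁₀ of that is 36.348 dB.
L_p = 75.9 − 36.348 = 39.55 dB.

39.6 dB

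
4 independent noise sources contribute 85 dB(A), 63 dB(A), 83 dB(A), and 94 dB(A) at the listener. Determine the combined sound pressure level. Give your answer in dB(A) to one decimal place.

For uncorrelated sources the intensities add, so convert each level to linear form, sum, and take 10·log₁₀ of the total.
Σ 10^(L/10) = 10^(85/10) + 10^(63/10) + 10^(83/10) + 10^(94/10) = 3.030e+09.
L_total = 10·log₁₀(3.030e+09) = 94.81 dB(A).

94.8 dB(A)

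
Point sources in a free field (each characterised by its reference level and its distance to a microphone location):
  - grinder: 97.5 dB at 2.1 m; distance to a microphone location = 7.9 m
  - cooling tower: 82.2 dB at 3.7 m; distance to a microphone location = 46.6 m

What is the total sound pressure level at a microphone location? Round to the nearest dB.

86 dB

Apply inverse-square spreading to bring every level to the receiver, then sum 10^(L/10).
grinder: 97.5 − 20·log₁₀(7.9/2.1) = 97.5 − 11.51 = 85.99 dB.
cooling tower: 82.2 − 20·log₁₀(46.6/3.7) = 82.2 − 22.00 = 60.20 dB.
Σ 10^(L/10) = 3.984e+08 → L_total = 10·log₁₀(3.984e+08) = 86.00 dB.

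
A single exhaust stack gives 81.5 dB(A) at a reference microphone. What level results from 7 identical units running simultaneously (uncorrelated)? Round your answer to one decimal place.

L_total = L₁ + 10·log₁₀ N for N identical incoherent sources.
L_total = 81.5 + 10·log₁₀(7) = 81.5 + 8.451 = 89.95 dB(A).

90.0 dB(A)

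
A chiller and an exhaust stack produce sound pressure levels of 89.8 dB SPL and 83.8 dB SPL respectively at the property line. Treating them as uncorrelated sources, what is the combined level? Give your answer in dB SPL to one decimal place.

Incoherent sources combine by intensity addition: L_total = 10·log₁₀(Σ 10^(L_i/10)).
Σ 10^(L/10) = 10^(89.8/10) + 10^(83.8/10) = 1.195e+09.
L_total = 10·log₁₀(1.195e+09) = 90.77 dB SPL.

90.8 dB SPL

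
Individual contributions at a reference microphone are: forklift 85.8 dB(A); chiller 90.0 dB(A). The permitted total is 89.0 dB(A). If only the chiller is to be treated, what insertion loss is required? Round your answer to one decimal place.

Everything except the chiller sums to 10^(85.8/10) = 3.802e+08 in linear terms, 85.80 dB(A).
The limit corresponds to 10^(89.0/10) = 7.943e+08; subtracting the fixed part leaves 4.141e+08 for the chiller, i.e. 86.17 dB(A).
Required insertion loss = 90.0 − 86.17 = 3.83 dB.

3.8 dB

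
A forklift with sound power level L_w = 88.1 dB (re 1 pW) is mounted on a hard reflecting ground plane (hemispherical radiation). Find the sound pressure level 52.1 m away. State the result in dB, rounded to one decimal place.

Free-field hemispherical radiation: L_p = L_w − 10·log₁₀(2π·r²), r = 52.1 m.
2π·r² = 1.706e+04 m², 10·log₁₀ of that is 42.319 dB.
L_p = 88.1 − 42.319 = 45.78 dB.

45.8 dB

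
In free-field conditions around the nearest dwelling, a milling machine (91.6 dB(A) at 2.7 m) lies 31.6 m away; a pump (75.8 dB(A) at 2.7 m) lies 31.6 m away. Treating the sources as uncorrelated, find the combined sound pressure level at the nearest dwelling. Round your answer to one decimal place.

70.3 dB(A)

Apply inverse-square spreading to bring every level to the receiver, then sum 10^(L/10).
milling machine: 91.6 − 20·log₁₀(31.6/2.7) = 91.6 − 21.37 = 70.23 dB(A).
pump: 75.8 − 20·log₁₀(31.6/2.7) = 75.8 − 21.37 = 54.43 dB(A).
Σ 10^(L/10) = 1.083e+07 → L_total = 10·log₁₀(1.083e+07) = 70.35 dB(A).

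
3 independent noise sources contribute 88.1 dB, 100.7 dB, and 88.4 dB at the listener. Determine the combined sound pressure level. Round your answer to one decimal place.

For uncorrelated sources the intensities add, so convert each level to linear form, sum, and take 10·log₁₀ of the total.
Σ 10^(L/10) = 10^(88.1/10) + 10^(100.7/10) + 10^(88.4/10) = 1.309e+10.
L_total = 10·log₁₀(1.309e+10) = 101.17 dB.

101.2 dB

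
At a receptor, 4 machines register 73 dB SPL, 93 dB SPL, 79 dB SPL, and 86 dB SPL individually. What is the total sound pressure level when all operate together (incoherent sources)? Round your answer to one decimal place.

94.0 dB SPL

For uncorrelated sources the intensities add, so convert each level to linear form, sum, and take 10·log₁₀ of the total.
Σ 10^(L/10) = 10^(73/10) + 10^(93/10) + 10^(79/10) + 10^(86/10) = 2.493e+09.
L_total = 10·log₁₀(2.493e+09) = 93.97 dB SPL.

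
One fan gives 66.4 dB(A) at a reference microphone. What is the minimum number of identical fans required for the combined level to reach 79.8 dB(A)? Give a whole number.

22

The shortfall is 79.8 − 66.4 = 13.4 dB, and N units add 10·log₁₀ N, so need 10·log₁₀ N ≥ 13.4.
N ≥ 10^(13.4/10) = 21.878, so N = 22.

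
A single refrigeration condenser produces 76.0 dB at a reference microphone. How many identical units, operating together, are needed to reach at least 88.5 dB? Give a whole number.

18

The shortfall is 88.5 − 76.0 = 12.5 dB, and N units add 10·log₁₀ N, so need 10·log₁₀ N ≥ 12.5.
N ≥ 10^(12.5/10) = 17.783, so N = 18.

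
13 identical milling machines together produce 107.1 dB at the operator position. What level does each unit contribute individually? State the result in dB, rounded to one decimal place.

Dividing the total intensity by 13 lowers the level by 10·log₁₀ 13 = 11.139 dB: L₁ = 107.1 − 11.139.

96.0 dB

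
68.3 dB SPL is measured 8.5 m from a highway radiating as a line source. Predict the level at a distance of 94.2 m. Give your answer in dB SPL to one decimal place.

For a line source, L₂ = L₁ − 10·log₁₀(r₂/r₁).
L₂ = 68.3 − 10·log₁₀(94.2/8.5) = 68.3 − 10.446 = 57.85 dB SPL.

57.9 dB SPL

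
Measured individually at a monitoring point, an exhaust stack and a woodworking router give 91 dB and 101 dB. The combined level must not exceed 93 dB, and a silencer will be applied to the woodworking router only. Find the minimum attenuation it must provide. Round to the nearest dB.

The untreated sources together contribute 10^(91/10) = 1.259e+09, i.e. 91.00 dB.
The limit corresponds to 10^(93/10) = 1.995e+09; subtracting the fixed part leaves 7.363e+08 for the woodworking router, i.e. 88.67 dB.
Required insertion loss = 101 − 88.67 = 12.33 dB.

12 dB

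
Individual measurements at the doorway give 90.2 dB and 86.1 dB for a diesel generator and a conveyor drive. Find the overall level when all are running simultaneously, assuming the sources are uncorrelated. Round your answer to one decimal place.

Incoherent sources combine by intensity addition: L_total = 10·log₁₀(Σ 10^(L_i/10)).
Σ 10^(L/10) = 10^(90.2/10) + 10^(86.1/10) = 1.455e+09.
L_total = 10·log₁₀(1.455e+09) = 91.63 dB.

91.6 dB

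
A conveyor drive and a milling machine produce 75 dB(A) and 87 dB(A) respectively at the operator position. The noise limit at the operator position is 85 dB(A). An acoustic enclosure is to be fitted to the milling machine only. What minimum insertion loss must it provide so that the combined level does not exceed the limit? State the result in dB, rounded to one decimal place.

The untreated sources together contribute 10^(75/10) = 3.162e+07, i.e. 75.00 dB(A).
The limit corresponds to 10^(85/10) = 3.162e+08; subtracting the fixed part leaves 2.846e+08 for the milling machine, i.e. 84.54 dB(A).
So the milling machine must be reduced from 87 to 84.54 dB(A): IL = 2.46 dB.

2.5 dB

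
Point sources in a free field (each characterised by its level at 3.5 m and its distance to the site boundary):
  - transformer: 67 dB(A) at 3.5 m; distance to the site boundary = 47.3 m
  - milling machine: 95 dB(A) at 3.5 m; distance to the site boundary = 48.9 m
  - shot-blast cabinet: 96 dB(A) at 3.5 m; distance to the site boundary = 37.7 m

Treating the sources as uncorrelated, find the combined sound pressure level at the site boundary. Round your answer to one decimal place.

77.0 dB(A)

First find each source's level at the receiver (point-source: −20·log₁₀(r/r_ref)), then combine on an intensity basis.
transformer: 67 − 20·log₁₀(47.3/3.5) = 67 − 22.62 = 44.38 dB(A).
milling machine: 95 − 20·log₁₀(48.9/3.5) = 95 − 22.90 = 72.10 dB(A).
shot-blast cabinet: 96 − 20·log₁₀(37.7/3.5) = 96 − 20.65 = 75.35 dB(A).
Σ 10^(L/10) = 5.054e+07 → L_total = 10·log₁₀(5.054e+07) = 77.04 dB(A).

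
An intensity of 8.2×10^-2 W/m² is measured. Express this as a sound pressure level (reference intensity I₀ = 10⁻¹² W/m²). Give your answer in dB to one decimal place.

109.1 dB

L = 10·log₁₀(I/I₀) = 10·log₁₀(8.2×10^-2/10⁻¹²) = 10·log₁₀(8.2×10^10).
L = 10·(0.9138 + 10) = 109.14 dB.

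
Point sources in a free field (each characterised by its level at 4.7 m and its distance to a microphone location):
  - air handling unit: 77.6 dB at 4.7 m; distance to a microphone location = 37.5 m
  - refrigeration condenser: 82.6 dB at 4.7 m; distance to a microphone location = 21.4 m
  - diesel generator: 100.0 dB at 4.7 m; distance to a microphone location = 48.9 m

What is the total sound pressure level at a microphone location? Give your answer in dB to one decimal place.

Propagate each source to the receiver with L = L_ref − 20·log₁₀(r/r_ref), then add intensities.
air handling unit: 77.6 − 20·log₁₀(37.5/4.7) = 77.6 − 18.04 = 59.56 dB.
refrigeration condenser: 82.6 − 20·log₁₀(21.4/4.7) = 82.6 − 13.17 = 69.43 dB.
diesel generator: 100.0 − 20·log₁₀(48.9/4.7) = 100.0 − 20.34 = 79.66 dB.
Σ 10^(L/10) = 1.021e+08 → L_total = 10·log₁₀(1.021e+08) = 80.09 dB.

80.1 dB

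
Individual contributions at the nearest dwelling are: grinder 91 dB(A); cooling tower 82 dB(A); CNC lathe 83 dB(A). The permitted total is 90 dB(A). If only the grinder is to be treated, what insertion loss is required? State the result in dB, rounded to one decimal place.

2.9 dB

Everything except the grinder sums to 10^(82/10) + 10^(83/10) = 3.580e+08 in linear terms, 85.54 dB(A).
The limit corresponds to 10^(90/10) = 1.000e+09; subtracting the fixed part leaves 6.420e+08 for the grinder, i.e. 88.08 dB(A).
Required insertion loss = 91 − 88.08 = 2.92 dB.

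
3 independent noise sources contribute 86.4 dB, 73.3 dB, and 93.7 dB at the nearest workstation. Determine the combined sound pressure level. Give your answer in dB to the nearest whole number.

For uncorrelated sources the intensities add, so convert each level to linear form, sum, and take 10·log₁₀ of the total.
Σ 10^(L/10) = 10^(86.4/10) + 10^(73.3/10) + 10^(93.7/10) = 2.802e+09.
L_total = 10·log₁₀(2.802e+09) = 94.47 dB.

94 dB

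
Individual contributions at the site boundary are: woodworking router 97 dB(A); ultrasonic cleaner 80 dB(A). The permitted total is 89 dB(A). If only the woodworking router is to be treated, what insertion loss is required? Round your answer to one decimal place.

8.6 dB

Everything except the woodworking router sums to 10^(80/10) = 1.000e+08 in linear terms, 80.00 dB(A).
The limit corresponds to 10^(89/10) = 7.943e+08; subtracting the fixed part leaves 6.943e+08 for the woodworking router, i.e. 88.42 dB(A).
Required insertion loss = 97 − 88.42 = 8.58 dB.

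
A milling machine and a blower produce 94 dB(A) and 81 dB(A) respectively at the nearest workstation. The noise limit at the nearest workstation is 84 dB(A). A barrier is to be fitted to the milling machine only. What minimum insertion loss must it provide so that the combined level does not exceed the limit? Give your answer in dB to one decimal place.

13.0 dB

Everything except the milling machine sums to 10^(81/10) = 1.259e+08 in linear terms, 81.00 dB(A).
The limit corresponds to 10^(84/10) = 2.512e+08; subtracting the fixed part leaves 1.253e+08 for the milling machine, i.e. 80.98 dB(A).
Required insertion loss = 94 − 80.98 = 13.02 dB.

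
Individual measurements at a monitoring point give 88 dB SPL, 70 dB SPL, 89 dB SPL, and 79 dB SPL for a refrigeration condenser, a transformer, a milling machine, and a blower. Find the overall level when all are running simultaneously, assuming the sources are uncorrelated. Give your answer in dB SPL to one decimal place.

For uncorrelated sources the intensities add, so convert each level to linear form, sum, and take 10·log₁₀ of the total.
Σ 10^(L/10) = 10^(88/10) + 10^(70/10) + 10^(89/10) + 10^(79/10) = 1.515e+09.
L_total = 10·log₁₀(1.515e+09) = 91.80 dB SPL.

91.8 dB SPL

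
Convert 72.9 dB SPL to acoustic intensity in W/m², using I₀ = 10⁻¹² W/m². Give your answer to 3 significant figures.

L = 10·log₁₀(I/I₀) ⇒ I = I₀·10^(L/10) = 10⁻¹² × 10^7.29.

1.95e-05 W/m²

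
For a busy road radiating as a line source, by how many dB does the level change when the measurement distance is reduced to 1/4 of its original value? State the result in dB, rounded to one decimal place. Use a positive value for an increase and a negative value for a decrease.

Line-source spreading: ΔL = −10·log₁₀(r₂/r₁).
ΔL = −10·log₁₀(0.25) = +6.02 dB.

+6.0 dB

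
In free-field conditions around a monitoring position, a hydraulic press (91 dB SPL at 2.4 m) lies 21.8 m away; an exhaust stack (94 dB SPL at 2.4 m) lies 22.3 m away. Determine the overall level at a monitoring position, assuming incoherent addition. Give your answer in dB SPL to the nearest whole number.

Apply inverse-square spreading to bring every level to the receiver, then sum 10^(L/10).
hydraulic press: 91 − 20·log₁₀(21.8/2.4) = 91 − 19.16 = 71.84 dB SPL.
exhaust stack: 94 − 20·log₁₀(22.3/2.4) = 94 − 19.36 = 74.64 dB SPL.
Σ 10^(L/10) = 4.435e+07 → L_total = 10·log₁₀(4.435e+07) = 76.47 dB SPL.

76 dB SPL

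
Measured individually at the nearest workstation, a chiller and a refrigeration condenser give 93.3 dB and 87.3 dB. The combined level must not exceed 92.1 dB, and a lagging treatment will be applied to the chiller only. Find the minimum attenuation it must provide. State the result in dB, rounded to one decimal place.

Everything except the chiller sums to 10^(87.3/10) = 5.370e+08 in linear terms, 87.30 dB.
To meet 92.1 dB overall, the treated chiller may contribute at most 10^(92.1/10) − 5.370e+08 = 1.085e+09, i.e. 90.35 dB.
So the chiller must be reduced from 93.3 to 90.35 dB: IL = 2.95 dB.

2.9 dB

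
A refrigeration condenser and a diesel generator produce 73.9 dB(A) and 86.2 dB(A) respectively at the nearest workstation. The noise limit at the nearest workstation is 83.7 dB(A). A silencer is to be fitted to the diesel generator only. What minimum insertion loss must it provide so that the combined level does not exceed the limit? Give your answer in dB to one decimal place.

Everything except the diesel generator sums to 10^(73.9/10) = 2.455e+07 in linear terms, 73.90 dB(A).
The limit corresponds to 10^(83.7/10) = 2.344e+08; subtracting the fixed part leaves 2.099e+08 for the diesel generator, i.e. 83.22 dB(A).
Required insertion loss = 86.2 − 83.22 = 2.98 dB.

3.0 dB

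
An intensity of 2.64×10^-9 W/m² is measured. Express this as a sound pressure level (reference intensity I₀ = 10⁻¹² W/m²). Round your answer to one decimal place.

Dividing by I₀ shifts the exponent by 12: I/I₀ = 2.64×10^3.
L = 10·(0.4216 + 3) = 34.22 dB.

34.2 dB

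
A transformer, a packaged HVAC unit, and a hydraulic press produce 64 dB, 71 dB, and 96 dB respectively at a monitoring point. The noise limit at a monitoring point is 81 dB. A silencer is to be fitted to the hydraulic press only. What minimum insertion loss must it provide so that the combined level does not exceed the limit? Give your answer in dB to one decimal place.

Fixed contribution from the other sources: Σ 10^(L/10) = 10^(64/10) + 10^(71/10) = 1.510e+07 (71.79 dB).
To meet 81 dB overall, the treated hydraulic press may contribute at most 10^(81/10) − 1.510e+07 = 1.108e+08, i.e. 80.45 dB.
Required insertion loss = 96 − 80.45 = 15.55 dB.

15.6 dB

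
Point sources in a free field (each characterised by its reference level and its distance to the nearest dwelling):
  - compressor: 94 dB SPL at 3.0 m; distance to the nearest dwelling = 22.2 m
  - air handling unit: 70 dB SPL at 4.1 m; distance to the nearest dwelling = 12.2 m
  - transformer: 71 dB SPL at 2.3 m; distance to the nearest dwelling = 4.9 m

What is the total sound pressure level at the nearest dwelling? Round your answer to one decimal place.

77.0 dB SPL

Propagate each source to the receiver with L = L_ref − 20·log₁₀(r/r_ref), then add intensities.
compressor: 94 − 20·log₁₀(22.2/3.0) = 94 − 17.38 = 76.62 dB SPL.
air handling unit: 70 − 20·log₁₀(12.2/4.1) = 70 − 9.47 = 60.53 dB SPL.
transformer: 71 − 20·log₁₀(4.9/2.3) = 71 − 6.57 = 64.43 dB SPL.
Σ 10^(L/10) = 4.977e+07 → L_total = 10·log₁₀(4.977e+07) = 76.97 dB SPL.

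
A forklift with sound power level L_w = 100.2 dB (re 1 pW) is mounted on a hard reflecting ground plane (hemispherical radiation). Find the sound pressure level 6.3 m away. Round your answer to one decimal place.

Free-field hemispherical radiation: L_p = L_w − 10·log₁₀(2π·r²), r = 6.3 m.
2π·r² = 249.4 m², 10·log₁₀ of that is 23.969 dB.
L_p = 100.2 − 23.969 = 76.23 dB.

76.2 dB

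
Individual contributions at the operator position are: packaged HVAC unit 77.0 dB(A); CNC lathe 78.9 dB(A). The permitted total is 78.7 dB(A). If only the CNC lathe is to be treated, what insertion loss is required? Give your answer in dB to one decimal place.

Everything except the CNC lathe sums to 10^(77.0/10) = 5.012e+07 in linear terms, 77.00 dB(A).
The limit corresponds to 10^(78.7/10) = 7.413e+07; subtracting the fixed part leaves 2.401e+07 for the CNC lathe, i.e. 73.80 dB(A).
Required insertion loss = 78.9 − 73.80 = 5.10 dB.

5.1 dB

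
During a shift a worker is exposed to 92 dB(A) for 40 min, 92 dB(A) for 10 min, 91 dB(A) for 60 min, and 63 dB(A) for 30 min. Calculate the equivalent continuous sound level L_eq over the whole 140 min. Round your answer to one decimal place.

L_eq = 10·log₁₀[(1/T)·Σ tᵢ·10^(Lᵢ/10)] with T = 140 min.
Σ tᵢ·10^(Lᵢ/10) = 40·10^(92/10) + 10·10^(92/10) + 60·10^(91/10) + 30·10^(63/10) = 1.548e+11.
L_eq = 10·log₁₀(1.548e+11/140) = 90.44 dB(A).

90.4 dB(A)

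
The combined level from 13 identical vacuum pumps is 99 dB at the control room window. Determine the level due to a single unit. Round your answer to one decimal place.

Dividing the total intensity by 13 lowers the level by 10·log₁₀ 13 = 11.139 dB: L₁ = 99 − 11.139.

87.9 dB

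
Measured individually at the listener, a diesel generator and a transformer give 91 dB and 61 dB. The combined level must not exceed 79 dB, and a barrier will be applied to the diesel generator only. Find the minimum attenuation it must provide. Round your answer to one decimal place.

12.1 dB

Fixed contribution from the other source: Σ 10^(L/10) = 10^(61/10) = 1.259e+06 (61.00 dB).
To meet 79 dB overall, the treated diesel generator may contribute at most 10^(79/10) − 1.259e+06 = 7.817e+07, i.e. 78.93 dB.
Required insertion loss = 91 − 78.93 = 12.07 dB.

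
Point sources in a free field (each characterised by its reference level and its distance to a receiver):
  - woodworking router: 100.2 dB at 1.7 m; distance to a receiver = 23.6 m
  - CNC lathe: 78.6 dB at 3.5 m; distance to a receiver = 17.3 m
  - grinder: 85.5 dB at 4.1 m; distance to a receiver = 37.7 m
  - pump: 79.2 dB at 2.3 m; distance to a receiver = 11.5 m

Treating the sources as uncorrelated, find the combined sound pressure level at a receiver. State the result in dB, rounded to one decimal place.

First find each source's level at the receiver (point-source: −20·log₁₀(r/r_ref)), then combine on an intensity basis.
woodworking router: 100.2 − 20·log₁₀(23.6/1.7) = 100.2 − 22.85 = 77.35 dB.
CNC lathe: 78.6 − 20·log₁₀(17.3/3.5) = 78.6 − 13.88 = 64.72 dB.
grinder: 85.5 − 20·log₁₀(37.7/4.1) = 85.5 − 19.27 = 66.23 dB.
pump: 79.2 − 20·log₁₀(11.5/2.3) = 79.2 − 13.98 = 65.22 dB.
Σ 10^(L/10) = 6.482e+07 → L_total = 10·log₁₀(6.482e+07) = 78.12 dB.

78.1 dB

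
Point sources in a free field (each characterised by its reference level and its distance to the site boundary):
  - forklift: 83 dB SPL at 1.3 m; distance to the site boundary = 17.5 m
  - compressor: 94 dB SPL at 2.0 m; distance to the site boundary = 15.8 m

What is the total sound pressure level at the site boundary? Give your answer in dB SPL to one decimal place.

76.2 dB SPL

Apply inverse-square spreading to bring every level to the receiver, then sum 10^(L/10).
forklift: 83 − 20·log₁₀(17.5/1.3) = 83 − 22.58 = 60.42 dB SPL.
compressor: 94 − 20·log₁₀(15.8/2.0) = 94 − 17.95 = 76.05 dB SPL.
Σ 10^(L/10) = 4.135e+07 → L_total = 10·log₁₀(4.135e+07) = 76.16 dB SPL.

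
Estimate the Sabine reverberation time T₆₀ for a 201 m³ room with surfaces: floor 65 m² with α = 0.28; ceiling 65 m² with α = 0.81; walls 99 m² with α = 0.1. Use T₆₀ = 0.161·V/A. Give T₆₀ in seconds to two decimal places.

A = Σ Sᵢαᵢ = 65·0.28 + 65·0.81 + 99·0.1 = 80.75 m².
T₆₀ = 0.161·V/A = 0.161·201/80.75 = 0.401 s.

0.40 s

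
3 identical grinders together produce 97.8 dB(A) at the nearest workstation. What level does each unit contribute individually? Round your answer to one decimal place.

93.0 dB(A)

For N identical incoherent sources L_total = L₁ + 10·log₁₀ N, so L₁ = 97.8 − 10·log₁₀(3) = 97.8 − 4.771.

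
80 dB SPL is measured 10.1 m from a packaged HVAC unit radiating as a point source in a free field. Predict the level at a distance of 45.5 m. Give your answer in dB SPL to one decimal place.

Spherical spreading from a point source gives a 20·log₁₀(r₂/r₁) drop.
L₂ = 80 − 20·log₁₀(45.5/10.1) = 80 − 13.074 = 66.93 dB SPL.

66.9 dB SPL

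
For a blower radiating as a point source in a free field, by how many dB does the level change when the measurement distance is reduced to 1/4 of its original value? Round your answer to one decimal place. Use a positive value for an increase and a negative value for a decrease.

A point source loses 6 dB per doubling of distance; generally ΔL = −20·log₁₀(r₂/r₁).
ΔL = −20·log₁₀(0.25) = +12.04 dB.

+12.0 dB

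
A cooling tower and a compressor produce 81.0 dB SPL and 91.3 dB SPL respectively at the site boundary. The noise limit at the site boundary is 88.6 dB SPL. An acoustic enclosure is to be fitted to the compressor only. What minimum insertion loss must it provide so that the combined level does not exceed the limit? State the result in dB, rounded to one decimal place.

3.5 dB

Fixed contribution from the other source: Σ 10^(L/10) = 10^(81.0/10) = 1.259e+08 (81.00 dB SPL).
To meet 88.6 dB SPL overall, the treated compressor may contribute at most 10^(88.6/10) − 1.259e+08 = 5.985e+08, i.e. 87.77 dB SPL.
Required insertion loss = 91.3 − 87.77 = 3.53 dB.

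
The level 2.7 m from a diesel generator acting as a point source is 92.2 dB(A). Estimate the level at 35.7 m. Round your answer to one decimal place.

69.8 dB(A)

Spherical spreading from a point source gives a 20·log₁₀(r₂/r₁) drop.
L₂ = 92.2 − 20·log₁₀(35.7/2.7) = 92.2 − 22.426 = 69.77 dB(A).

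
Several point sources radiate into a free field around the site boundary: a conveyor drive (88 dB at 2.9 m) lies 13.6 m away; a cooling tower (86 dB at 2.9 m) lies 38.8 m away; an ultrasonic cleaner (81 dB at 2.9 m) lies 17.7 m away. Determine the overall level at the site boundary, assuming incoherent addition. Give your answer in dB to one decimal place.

Apply inverse-square spreading to bring every level to the receiver, then sum 10^(L/10).
conveyor drive: 88 − 20·log₁₀(13.6/2.9) = 88 − 13.42 = 74.58 dB.
cooling tower: 86 − 20·log₁₀(38.8/2.9) = 86 − 22.53 = 63.47 dB.
ultrasonic cleaner: 81 − 20·log₁₀(17.7/2.9) = 81 − 15.71 = 65.29 dB.
Σ 10^(L/10) = 3.429e+07 → L_total = 10·log₁₀(3.429e+07) = 75.35 dB.

75.4 dB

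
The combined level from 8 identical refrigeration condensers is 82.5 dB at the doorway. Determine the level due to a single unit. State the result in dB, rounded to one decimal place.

73.5 dB

Dividing the total intensity by 8 lowers the level by 10·log₁₀ 8 = 9.031 dB: L₁ = 82.5 − 9.031.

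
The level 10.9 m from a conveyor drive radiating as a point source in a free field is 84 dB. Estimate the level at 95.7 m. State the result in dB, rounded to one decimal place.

65.1 dB

Spherical spreading from a point source gives a 20·log₁₀(r₂/r₁) drop.
L₂ = 84 − 20·log₁₀(95.7/10.9) = 84 − 18.870 = 65.13 dB.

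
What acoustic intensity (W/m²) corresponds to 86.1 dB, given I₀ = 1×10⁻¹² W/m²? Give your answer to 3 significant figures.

0.000407 W/m²

L = 10·log₁₀(I/I₀) ⇒ I = I₀·10^(L/10) = 10⁻¹² × 10^8.61.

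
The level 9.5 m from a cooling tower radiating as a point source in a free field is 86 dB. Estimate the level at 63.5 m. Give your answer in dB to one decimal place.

Spherical spreading from a point source gives a 20·log₁₀(r₂/r₁) drop.
L₂ = 86 − 20·log₁₀(63.5/9.5) = 86 − 16.501 = 69.50 dB.

69.5 dB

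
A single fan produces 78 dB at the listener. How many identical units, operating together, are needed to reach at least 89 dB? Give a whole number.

N identical sources give L₁ + 10·log₁₀ N, so require 10·log₁₀ N ≥ 89 − 78 = 11.0 dB.
N ≥ 10^(11.0/10) = 12.589, so N = 13.

13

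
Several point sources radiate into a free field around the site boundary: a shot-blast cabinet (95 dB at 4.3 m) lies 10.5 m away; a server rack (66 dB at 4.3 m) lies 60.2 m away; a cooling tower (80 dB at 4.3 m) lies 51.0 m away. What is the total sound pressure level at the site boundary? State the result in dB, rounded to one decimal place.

87.3 dB

First find each source's level at the receiver (point-source: −20·log₁₀(r/r_ref)), then combine on an intensity basis.
shot-blast cabinet: 95 − 20·log₁₀(10.5/4.3) = 95 − 7.75 = 87.25 dB.
server rack: 66 − 20·log₁₀(60.2/4.3) = 66 − 22.92 = 43.08 dB.
cooling tower: 80 − 20·log₁₀(51.0/4.3) = 80 − 21.48 = 58.52 dB.
Σ 10^(L/10) = 5.311e+08 → L_total = 10·log₁₀(5.311e+08) = 87.25 dB.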